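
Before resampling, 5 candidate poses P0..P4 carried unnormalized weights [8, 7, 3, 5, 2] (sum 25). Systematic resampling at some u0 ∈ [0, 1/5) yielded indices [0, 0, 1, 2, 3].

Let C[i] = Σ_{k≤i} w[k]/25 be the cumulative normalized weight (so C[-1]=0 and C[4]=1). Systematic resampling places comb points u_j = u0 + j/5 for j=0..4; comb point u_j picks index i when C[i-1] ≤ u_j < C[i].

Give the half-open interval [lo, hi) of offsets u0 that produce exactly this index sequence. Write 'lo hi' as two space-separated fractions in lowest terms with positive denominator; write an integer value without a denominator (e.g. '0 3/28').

0 3/25

C = [8/25, 3/5, 18/25, 23/25, 1]
j=0 picked index 0: u0 ∈ [0, 8/25)
j=1 picked index 0: u0 ∈ [-1/5, 3/25)
j=2 picked index 1: u0 ∈ [-2/25, 1/5)
j=3 picked index 2: u0 ∈ [0, 3/25)
j=4 picked index 3: u0 ∈ [-2/25, 3/25)
intersection: [0, 3/25)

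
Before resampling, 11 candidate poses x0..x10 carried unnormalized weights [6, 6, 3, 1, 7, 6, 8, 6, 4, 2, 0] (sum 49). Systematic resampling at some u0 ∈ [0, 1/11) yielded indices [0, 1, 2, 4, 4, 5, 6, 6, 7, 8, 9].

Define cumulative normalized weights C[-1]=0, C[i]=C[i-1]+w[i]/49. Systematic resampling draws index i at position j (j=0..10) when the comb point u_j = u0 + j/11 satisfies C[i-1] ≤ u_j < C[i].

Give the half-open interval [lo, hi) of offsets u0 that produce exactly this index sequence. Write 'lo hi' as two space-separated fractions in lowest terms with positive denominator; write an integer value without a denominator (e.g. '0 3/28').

34/539 1/11

C = [6/49, 12/49, 15/49, 16/49, 23/49, 29/49, 37/49, 43/49, 47/49, 1, 1]
j=0 picked index 0: u0 ∈ [0, 6/49)
j=1 picked index 1: u0 ∈ [17/539, 83/539)
j=2 picked index 2: u0 ∈ [34/539, 67/539)
j=3 picked index 4: u0 ∈ [29/539, 106/539)
j=4 picked index 4: u0 ∈ [-20/539, 57/539)
j=5 picked index 5: u0 ∈ [8/539, 74/539)
j=6 picked index 6: u0 ∈ [25/539, 113/539)
j=7 picked index 6: u0 ∈ [-24/539, 64/539)
j=8 picked index 7: u0 ∈ [15/539, 81/539)
j=9 picked index 8: u0 ∈ [32/539, 76/539)
j=10 picked index 9: u0 ∈ [27/539, 1/11)
intersection: [34/539, 1/11)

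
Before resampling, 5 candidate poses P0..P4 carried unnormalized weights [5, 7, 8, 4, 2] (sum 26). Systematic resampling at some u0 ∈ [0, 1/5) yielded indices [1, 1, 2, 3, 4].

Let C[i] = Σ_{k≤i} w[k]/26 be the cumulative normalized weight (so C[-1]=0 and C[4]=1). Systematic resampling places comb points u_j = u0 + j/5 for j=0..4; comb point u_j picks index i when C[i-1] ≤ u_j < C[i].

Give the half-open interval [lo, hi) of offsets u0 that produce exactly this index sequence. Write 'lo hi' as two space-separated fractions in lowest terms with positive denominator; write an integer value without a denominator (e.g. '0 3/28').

C = [5/26, 6/13, 10/13, 12/13, 1]
j=0 picked index 1: u0 ∈ [5/26, 6/13)
j=1 picked index 1: u0 ∈ [-1/130, 17/65)
j=2 picked index 2: u0 ∈ [4/65, 24/65)
j=3 picked index 3: u0 ∈ [11/65, 21/65)
j=4 picked index 4: u0 ∈ [8/65, 1/5)
intersection: [5/26, 1/5)

5/26 1/5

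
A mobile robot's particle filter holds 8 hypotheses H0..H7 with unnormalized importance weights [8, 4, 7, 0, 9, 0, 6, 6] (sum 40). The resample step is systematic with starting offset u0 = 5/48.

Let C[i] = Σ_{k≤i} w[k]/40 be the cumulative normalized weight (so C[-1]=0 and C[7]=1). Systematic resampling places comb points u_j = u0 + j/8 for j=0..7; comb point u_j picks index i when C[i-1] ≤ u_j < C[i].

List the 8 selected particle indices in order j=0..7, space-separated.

C = [1/5, 3/10, 19/40, 19/40, 7/10, 7/10, 17/20, 1]
j=0: u_0=5/48 ∈ [0, 1/5) → index 0
j=1: u_1=11/48 ∈ [1/5, 3/10) → index 1
j=2: u_2=17/48 ∈ [3/10, 19/40) → index 2
j=3: u_3=23/48 ∈ [19/40, 7/10) → index 4
j=4: u_4=29/48 ∈ [19/40, 7/10) → index 4
j=5: u_5=35/48 ∈ [7/10, 17/20) → index 6
j=6: u_6=41/48 ∈ [17/20, 1) → index 7
j=7: u_7=47/48 ∈ [17/20, 1) → index 7

0 1 2 4 4 6 7 7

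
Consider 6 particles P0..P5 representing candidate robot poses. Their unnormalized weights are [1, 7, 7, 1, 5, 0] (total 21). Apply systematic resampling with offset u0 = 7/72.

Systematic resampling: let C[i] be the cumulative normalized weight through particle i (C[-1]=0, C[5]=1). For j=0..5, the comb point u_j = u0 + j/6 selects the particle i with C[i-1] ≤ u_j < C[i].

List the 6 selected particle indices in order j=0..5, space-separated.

C = [1/21, 8/21, 5/7, 16/21, 1, 1]
j=0: u_0=7/72 ∈ [1/21, 8/21) → index 1
j=1: u_1=19/72 ∈ [1/21, 8/21) → index 1
j=2: u_2=31/72 ∈ [8/21, 5/7) → index 2
j=3: u_3=43/72 ∈ [8/21, 5/7) → index 2
j=4: u_4=55/72 ∈ [16/21, 1) → index 4
j=5: u_5=67/72 ∈ [16/21, 1) → index 4

1 1 2 2 4 4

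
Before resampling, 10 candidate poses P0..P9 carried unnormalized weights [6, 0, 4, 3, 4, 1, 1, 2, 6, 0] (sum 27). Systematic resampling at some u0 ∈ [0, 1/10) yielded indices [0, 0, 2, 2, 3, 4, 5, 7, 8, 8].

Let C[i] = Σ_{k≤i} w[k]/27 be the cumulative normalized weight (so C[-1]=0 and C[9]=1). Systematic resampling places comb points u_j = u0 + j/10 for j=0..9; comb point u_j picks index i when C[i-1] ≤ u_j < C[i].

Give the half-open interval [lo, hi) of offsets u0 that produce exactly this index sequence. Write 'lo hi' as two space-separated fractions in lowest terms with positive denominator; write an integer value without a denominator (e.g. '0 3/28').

4/135 1/15

C = [2/9, 2/9, 10/27, 13/27, 17/27, 2/3, 19/27, 7/9, 1, 1]
j=0 picked index 0: u0 ∈ [0, 2/9)
j=1 picked index 0: u0 ∈ [-1/10, 11/90)
j=2 picked index 2: u0 ∈ [1/45, 23/135)
j=3 picked index 2: u0 ∈ [-7/90, 19/270)
j=4 picked index 3: u0 ∈ [-4/135, 11/135)
j=5 picked index 4: u0 ∈ [-1/54, 7/54)
j=6 picked index 5: u0 ∈ [4/135, 1/15)
j=7 picked index 7: u0 ∈ [1/270, 7/90)
j=8 picked index 8: u0 ∈ [-1/45, 1/5)
j=9 picked index 8: u0 ∈ [-11/90, 1/10)
intersection: [4/135, 1/15)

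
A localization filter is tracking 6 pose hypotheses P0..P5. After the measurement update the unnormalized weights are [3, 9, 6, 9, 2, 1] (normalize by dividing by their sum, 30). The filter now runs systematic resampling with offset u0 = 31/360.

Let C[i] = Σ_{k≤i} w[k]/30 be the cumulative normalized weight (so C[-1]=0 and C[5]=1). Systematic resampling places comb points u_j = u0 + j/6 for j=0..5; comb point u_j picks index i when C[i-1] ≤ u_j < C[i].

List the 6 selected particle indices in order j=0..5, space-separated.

C = [1/10, 2/5, 3/5, 9/10, 29/30, 1]
j=0: u_0=31/360 ∈ [0, 1/10) → index 0
j=1: u_1=91/360 ∈ [1/10, 2/5) → index 1
j=2: u_2=151/360 ∈ [2/5, 3/5) → index 2
j=3: u_3=211/360 ∈ [2/5, 3/5) → index 2
j=4: u_4=271/360 ∈ [3/5, 9/10) → index 3
j=5: u_5=331/360 ∈ [9/10, 29/30) → index 4

0 1 2 2 3 4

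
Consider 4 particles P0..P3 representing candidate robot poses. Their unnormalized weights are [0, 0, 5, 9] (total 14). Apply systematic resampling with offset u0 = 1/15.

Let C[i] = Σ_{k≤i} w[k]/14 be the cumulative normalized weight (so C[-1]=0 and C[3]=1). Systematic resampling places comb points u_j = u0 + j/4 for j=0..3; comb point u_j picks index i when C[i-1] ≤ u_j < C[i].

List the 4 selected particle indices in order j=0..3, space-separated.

2 2 3 3

C = [0, 0, 5/14, 1]
j=0: u_0=1/15 ∈ [0, 5/14) → index 2
j=1: u_1=19/60 ∈ [0, 5/14) → index 2
j=2: u_2=17/30 ∈ [5/14, 1) → index 3
j=3: u_3=49/60 ∈ [5/14, 1) → index 3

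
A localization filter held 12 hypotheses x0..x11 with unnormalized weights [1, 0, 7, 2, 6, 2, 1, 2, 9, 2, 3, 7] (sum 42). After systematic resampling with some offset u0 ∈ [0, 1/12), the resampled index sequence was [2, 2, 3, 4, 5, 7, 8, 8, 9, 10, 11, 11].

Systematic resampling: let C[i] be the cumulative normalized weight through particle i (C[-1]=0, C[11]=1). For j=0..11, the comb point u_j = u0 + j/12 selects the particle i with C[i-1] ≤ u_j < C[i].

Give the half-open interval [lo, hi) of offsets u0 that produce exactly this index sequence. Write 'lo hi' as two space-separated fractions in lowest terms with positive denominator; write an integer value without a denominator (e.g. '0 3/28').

C = [1/42, 1/42, 4/21, 5/21, 8/21, 3/7, 19/42, 1/2, 5/7, 16/21, 5/6, 1]
j=0 picked index 2: u0 ∈ [1/42, 4/21)
j=1 picked index 2: u0 ∈ [-5/84, 3/28)
j=2 picked index 3: u0 ∈ [1/42, 1/14)
j=3 picked index 4: u0 ∈ [-1/84, 11/84)
j=4 picked index 5: u0 ∈ [1/21, 2/21)
j=5 picked index 7: u0 ∈ [1/28, 1/12)
j=6 picked index 8: u0 ∈ [0, 3/14)
j=7 picked index 8: u0 ∈ [-1/12, 11/84)
j=8 picked index 9: u0 ∈ [1/21, 2/21)
j=9 picked index 10: u0 ∈ [1/84, 1/12)
j=10 picked index 11: u0 ∈ [0, 1/6)
j=11 picked index 11: u0 ∈ [-1/12, 1/12)
intersection: [1/21, 1/14)

1/21 1/14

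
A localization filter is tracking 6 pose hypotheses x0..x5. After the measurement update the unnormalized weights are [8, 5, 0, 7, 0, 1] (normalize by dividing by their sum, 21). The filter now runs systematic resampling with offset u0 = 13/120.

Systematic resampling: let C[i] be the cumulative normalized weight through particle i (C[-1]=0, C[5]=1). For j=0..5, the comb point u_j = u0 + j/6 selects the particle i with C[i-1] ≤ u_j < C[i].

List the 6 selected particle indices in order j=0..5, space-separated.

0 0 1 1 3 3

C = [8/21, 13/21, 13/21, 20/21, 20/21, 1]
j=0: u_0=13/120 ∈ [0, 8/21) → index 0
j=1: u_1=11/40 ∈ [0, 8/21) → index 0
j=2: u_2=53/120 ∈ [8/21, 13/21) → index 1
j=3: u_3=73/120 ∈ [8/21, 13/21) → index 1
j=4: u_4=31/40 ∈ [13/21, 20/21) → index 3
j=5: u_5=113/120 ∈ [13/21, 20/21) → index 3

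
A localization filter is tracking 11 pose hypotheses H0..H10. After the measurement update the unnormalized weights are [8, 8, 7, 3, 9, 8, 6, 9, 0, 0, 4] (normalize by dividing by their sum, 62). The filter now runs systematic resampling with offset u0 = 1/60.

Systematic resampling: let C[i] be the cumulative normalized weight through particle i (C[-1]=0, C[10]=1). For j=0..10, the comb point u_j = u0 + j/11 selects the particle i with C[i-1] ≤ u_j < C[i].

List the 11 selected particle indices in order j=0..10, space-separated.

C = [4/31, 8/31, 23/62, 13/31, 35/62, 43/62, 49/62, 29/31, 29/31, 29/31, 1]
j=0: u_0=1/60 ∈ [0, 4/31) → index 0
j=1: u_1=71/660 ∈ [0, 4/31) → index 0
j=2: u_2=131/660 ∈ [4/31, 8/31) → index 1
j=3: u_3=191/660 ∈ [8/31, 23/62) → index 2
j=4: u_4=251/660 ∈ [23/62, 13/31) → index 3
j=5: u_5=311/660 ∈ [13/31, 35/62) → index 4
j=6: u_6=371/660 ∈ [13/31, 35/62) → index 4
j=7: u_7=431/660 ∈ [35/62, 43/62) → index 5
j=8: u_8=491/660 ∈ [43/62, 49/62) → index 6
j=9: u_9=551/660 ∈ [49/62, 29/31) → index 7
j=10: u_10=611/660 ∈ [49/62, 29/31) → index 7

0 0 1 2 3 4 4 5 6 7 7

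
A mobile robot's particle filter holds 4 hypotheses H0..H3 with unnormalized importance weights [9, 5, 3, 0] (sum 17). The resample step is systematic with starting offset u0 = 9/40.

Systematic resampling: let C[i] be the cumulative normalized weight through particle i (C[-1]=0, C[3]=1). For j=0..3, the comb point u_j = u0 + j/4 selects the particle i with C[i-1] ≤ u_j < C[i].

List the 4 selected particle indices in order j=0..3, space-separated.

0 0 1 2

C = [9/17, 14/17, 1, 1]
j=0: u_0=9/40 ∈ [0, 9/17) → index 0
j=1: u_1=19/40 ∈ [0, 9/17) → index 0
j=2: u_2=29/40 ∈ [9/17, 14/17) → index 1
j=3: u_3=39/40 ∈ [14/17, 1) → index 2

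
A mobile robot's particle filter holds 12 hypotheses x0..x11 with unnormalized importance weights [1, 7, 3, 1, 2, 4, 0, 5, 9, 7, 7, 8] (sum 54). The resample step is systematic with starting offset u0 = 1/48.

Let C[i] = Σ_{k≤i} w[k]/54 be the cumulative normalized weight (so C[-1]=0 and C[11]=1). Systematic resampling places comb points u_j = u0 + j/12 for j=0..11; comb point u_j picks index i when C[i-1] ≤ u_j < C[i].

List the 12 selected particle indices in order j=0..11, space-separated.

C = [1/54, 4/27, 11/54, 2/9, 7/27, 1/3, 1/3, 23/54, 16/27, 13/18, 23/27, 1]
j=0: u_0=1/48 ∈ [1/54, 4/27) → index 1
j=1: u_1=5/48 ∈ [1/54, 4/27) → index 1
j=2: u_2=3/16 ∈ [4/27, 11/54) → index 2
j=3: u_3=13/48 ∈ [7/27, 1/3) → index 5
j=4: u_4=17/48 ∈ [1/3, 23/54) → index 7
j=5: u_5=7/16 ∈ [23/54, 16/27) → index 8
j=6: u_6=25/48 ∈ [23/54, 16/27) → index 8
j=7: u_7=29/48 ∈ [16/27, 13/18) → index 9
j=8: u_8=11/16 ∈ [16/27, 13/18) → index 9
j=9: u_9=37/48 ∈ [13/18, 23/27) → index 10
j=10: u_10=41/48 ∈ [23/27, 1) → index 11
j=11: u_11=15/16 ∈ [23/27, 1) → index 11

1 1 2 5 7 8 8 9 9 10 11 11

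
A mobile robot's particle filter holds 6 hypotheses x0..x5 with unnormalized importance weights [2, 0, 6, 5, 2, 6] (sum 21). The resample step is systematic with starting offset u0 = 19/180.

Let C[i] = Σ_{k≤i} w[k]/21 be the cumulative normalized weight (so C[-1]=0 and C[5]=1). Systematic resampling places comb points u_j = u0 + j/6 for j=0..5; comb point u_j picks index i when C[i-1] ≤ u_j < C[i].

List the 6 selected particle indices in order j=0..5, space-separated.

C = [2/21, 2/21, 8/21, 13/21, 5/7, 1]
j=0: u_0=19/180 ∈ [2/21, 8/21) → index 2
j=1: u_1=49/180 ∈ [2/21, 8/21) → index 2
j=2: u_2=79/180 ∈ [8/21, 13/21) → index 3
j=3: u_3=109/180 ∈ [8/21, 13/21) → index 3
j=4: u_4=139/180 ∈ [5/7, 1) → index 5
j=5: u_5=169/180 ∈ [5/7, 1) → index 5

2 2 3 3 5 5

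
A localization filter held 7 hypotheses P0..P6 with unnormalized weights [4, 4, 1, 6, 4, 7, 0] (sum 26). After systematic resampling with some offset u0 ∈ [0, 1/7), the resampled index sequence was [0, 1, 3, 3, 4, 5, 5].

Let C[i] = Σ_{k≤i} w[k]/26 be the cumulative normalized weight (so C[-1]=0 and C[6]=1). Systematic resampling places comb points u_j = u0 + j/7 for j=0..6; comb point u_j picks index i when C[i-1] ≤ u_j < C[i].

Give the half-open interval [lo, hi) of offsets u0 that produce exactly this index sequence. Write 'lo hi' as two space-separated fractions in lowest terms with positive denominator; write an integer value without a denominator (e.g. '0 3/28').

11/182 1/7

C = [2/13, 4/13, 9/26, 15/26, 19/26, 1, 1]
j=0 picked index 0: u0 ∈ [0, 2/13)
j=1 picked index 1: u0 ∈ [1/91, 15/91)
j=2 picked index 3: u0 ∈ [11/182, 53/182)
j=3 picked index 3: u0 ∈ [-15/182, 27/182)
j=4 picked index 4: u0 ∈ [1/182, 29/182)
j=5 picked index 5: u0 ∈ [3/182, 2/7)
j=6 picked index 5: u0 ∈ [-23/182, 1/7)
intersection: [11/182, 1/7)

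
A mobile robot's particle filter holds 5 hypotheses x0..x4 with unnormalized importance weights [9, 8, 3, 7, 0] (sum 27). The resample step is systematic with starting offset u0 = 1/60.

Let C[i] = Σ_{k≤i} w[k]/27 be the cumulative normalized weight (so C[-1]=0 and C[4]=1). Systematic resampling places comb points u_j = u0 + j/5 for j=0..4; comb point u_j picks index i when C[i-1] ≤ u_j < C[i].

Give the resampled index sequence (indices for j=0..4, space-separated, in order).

C = [1/3, 17/27, 20/27, 1, 1]
j=0: u_0=1/60 ∈ [0, 1/3) → index 0
j=1: u_1=13/60 ∈ [0, 1/3) → index 0
j=2: u_2=5/12 ∈ [1/3, 17/27) → index 1
j=3: u_3=37/60 ∈ [1/3, 17/27) → index 1
j=4: u_4=49/60 ∈ [20/27, 1) → index 3

0 0 1 1 3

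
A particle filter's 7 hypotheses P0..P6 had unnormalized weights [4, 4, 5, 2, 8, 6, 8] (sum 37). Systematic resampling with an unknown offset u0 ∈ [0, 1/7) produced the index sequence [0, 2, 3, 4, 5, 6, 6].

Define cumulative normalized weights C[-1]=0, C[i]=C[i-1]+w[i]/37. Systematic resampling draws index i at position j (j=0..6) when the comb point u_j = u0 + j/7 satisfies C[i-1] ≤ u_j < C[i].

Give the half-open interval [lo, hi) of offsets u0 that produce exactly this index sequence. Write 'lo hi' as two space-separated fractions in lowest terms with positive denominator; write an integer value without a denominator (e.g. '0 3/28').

19/259 4/37

C = [4/37, 8/37, 13/37, 15/37, 23/37, 29/37, 1]
j=0 picked index 0: u0 ∈ [0, 4/37)
j=1 picked index 2: u0 ∈ [19/259, 54/259)
j=2 picked index 3: u0 ∈ [17/259, 31/259)
j=3 picked index 4: u0 ∈ [-6/259, 50/259)
j=4 picked index 5: u0 ∈ [13/259, 55/259)
j=5 picked index 6: u0 ∈ [18/259, 2/7)
j=6 picked index 6: u0 ∈ [-19/259, 1/7)
intersection: [19/259, 4/37)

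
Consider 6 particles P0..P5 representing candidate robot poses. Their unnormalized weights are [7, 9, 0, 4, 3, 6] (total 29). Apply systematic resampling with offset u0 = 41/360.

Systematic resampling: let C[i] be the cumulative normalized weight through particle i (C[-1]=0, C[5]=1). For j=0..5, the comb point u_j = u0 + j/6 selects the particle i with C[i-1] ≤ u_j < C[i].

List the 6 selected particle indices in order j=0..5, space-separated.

C = [7/29, 16/29, 16/29, 20/29, 23/29, 1]
j=0: u_0=41/360 ∈ [0, 7/29) → index 0
j=1: u_1=101/360 ∈ [7/29, 16/29) → index 1
j=2: u_2=161/360 ∈ [7/29, 16/29) → index 1
j=3: u_3=221/360 ∈ [16/29, 20/29) → index 3
j=4: u_4=281/360 ∈ [20/29, 23/29) → index 4
j=5: u_5=341/360 ∈ [23/29, 1) → index 5

0 1 1 3 4 5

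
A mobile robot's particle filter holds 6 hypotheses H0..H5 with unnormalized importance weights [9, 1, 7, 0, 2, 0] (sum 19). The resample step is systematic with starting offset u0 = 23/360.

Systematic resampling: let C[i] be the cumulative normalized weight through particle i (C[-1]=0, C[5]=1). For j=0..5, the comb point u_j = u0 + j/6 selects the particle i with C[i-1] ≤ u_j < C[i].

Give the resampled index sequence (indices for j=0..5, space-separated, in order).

C = [9/19, 10/19, 17/19, 17/19, 1, 1]
j=0: u_0=23/360 ∈ [0, 9/19) → index 0
j=1: u_1=83/360 ∈ [0, 9/19) → index 0
j=2: u_2=143/360 ∈ [0, 9/19) → index 0
j=3: u_3=203/360 ∈ [10/19, 17/19) → index 2
j=4: u_4=263/360 ∈ [10/19, 17/19) → index 2
j=5: u_5=323/360 ∈ [17/19, 1) → index 4

0 0 0 2 2 4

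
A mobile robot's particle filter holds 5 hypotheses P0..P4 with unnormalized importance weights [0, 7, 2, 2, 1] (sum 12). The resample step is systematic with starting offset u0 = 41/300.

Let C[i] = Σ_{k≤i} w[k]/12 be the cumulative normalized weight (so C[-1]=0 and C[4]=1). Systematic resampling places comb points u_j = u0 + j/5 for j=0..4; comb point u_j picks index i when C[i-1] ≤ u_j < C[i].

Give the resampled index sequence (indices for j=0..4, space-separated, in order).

C = [0, 7/12, 3/4, 11/12, 1]
j=0: u_0=41/300 ∈ [0, 7/12) → index 1
j=1: u_1=101/300 ∈ [0, 7/12) → index 1
j=2: u_2=161/300 ∈ [0, 7/12) → index 1
j=3: u_3=221/300 ∈ [7/12, 3/4) → index 2
j=4: u_4=281/300 ∈ [11/12, 1) → index 4

1 1 1 2 4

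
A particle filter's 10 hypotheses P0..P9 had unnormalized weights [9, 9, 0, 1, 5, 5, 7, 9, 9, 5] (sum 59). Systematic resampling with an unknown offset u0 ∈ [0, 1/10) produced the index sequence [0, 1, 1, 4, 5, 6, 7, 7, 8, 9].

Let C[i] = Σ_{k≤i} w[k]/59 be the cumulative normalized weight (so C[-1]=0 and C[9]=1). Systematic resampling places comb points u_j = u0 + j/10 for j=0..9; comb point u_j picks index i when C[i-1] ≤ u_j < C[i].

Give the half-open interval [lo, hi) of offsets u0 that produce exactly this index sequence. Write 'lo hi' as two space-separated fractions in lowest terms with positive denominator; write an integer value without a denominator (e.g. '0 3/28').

31/590 37/590

C = [9/59, 18/59, 18/59, 19/59, 24/59, 29/59, 36/59, 45/59, 54/59, 1]
j=0 picked index 0: u0 ∈ [0, 9/59)
j=1 picked index 1: u0 ∈ [31/590, 121/590)
j=2 picked index 1: u0 ∈ [-14/295, 31/295)
j=3 picked index 4: u0 ∈ [13/590, 63/590)
j=4 picked index 5: u0 ∈ [2/295, 27/295)
j=5 picked index 6: u0 ∈ [-1/118, 13/118)
j=6 picked index 7: u0 ∈ [3/295, 48/295)
j=7 picked index 7: u0 ∈ [-53/590, 37/590)
j=8 picked index 8: u0 ∈ [-11/295, 34/295)
j=9 picked index 9: u0 ∈ [9/590, 1/10)
intersection: [31/590, 37/590)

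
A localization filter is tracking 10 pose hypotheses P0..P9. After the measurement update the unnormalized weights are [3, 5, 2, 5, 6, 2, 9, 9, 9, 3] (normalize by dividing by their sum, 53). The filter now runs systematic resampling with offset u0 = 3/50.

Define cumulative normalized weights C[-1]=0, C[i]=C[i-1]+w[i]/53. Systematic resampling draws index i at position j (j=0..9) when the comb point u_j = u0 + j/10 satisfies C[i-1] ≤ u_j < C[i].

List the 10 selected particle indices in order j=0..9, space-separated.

1 2 3 4 6 6 7 7 8 9

C = [3/53, 8/53, 10/53, 15/53, 21/53, 23/53, 32/53, 41/53, 50/53, 1]
j=0: u_0=3/50 ∈ [3/53, 8/53) → index 1
j=1: u_1=4/25 ∈ [8/53, 10/53) → index 2
j=2: u_2=13/50 ∈ [10/53, 15/53) → index 3
j=3: u_3=9/25 ∈ [15/53, 21/53) → index 4
j=4: u_4=23/50 ∈ [23/53, 32/53) → index 6
j=5: u_5=14/25 ∈ [23/53, 32/53) → index 6
j=6: u_6=33/50 ∈ [32/53, 41/53) → index 7
j=7: u_7=19/25 ∈ [32/53, 41/53) → index 7
j=8: u_8=43/50 ∈ [41/53, 50/53) → index 8
j=9: u_9=24/25 ∈ [50/53, 1) → index 9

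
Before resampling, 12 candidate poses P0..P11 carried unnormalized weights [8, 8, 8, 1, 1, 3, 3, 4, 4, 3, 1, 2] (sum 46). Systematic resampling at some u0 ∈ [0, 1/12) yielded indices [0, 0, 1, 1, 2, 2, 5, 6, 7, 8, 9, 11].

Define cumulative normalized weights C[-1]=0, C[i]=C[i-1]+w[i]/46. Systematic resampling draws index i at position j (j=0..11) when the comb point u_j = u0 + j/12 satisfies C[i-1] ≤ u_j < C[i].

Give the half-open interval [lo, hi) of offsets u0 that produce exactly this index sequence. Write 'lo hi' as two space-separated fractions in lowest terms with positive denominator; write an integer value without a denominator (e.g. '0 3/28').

3/46 1/12

C = [4/23, 8/23, 12/23, 25/46, 13/23, 29/46, 16/23, 18/23, 20/23, 43/46, 22/23, 1]
j=0 picked index 0: u0 ∈ [0, 4/23)
j=1 picked index 0: u0 ∈ [-1/12, 25/276)
j=2 picked index 1: u0 ∈ [1/138, 25/138)
j=3 picked index 1: u0 ∈ [-7/92, 9/92)
j=4 picked index 2: u0 ∈ [1/69, 13/69)
j=5 picked index 2: u0 ∈ [-19/276, 29/276)
j=6 picked index 5: u0 ∈ [3/46, 3/23)
j=7 picked index 6: u0 ∈ [13/276, 31/276)
j=8 picked index 7: u0 ∈ [2/69, 8/69)
j=9 picked index 8: u0 ∈ [3/92, 11/92)
j=10 picked index 9: u0 ∈ [5/138, 7/69)
j=11 picked index 11: u0 ∈ [11/276, 1/12)
intersection: [3/46, 1/12)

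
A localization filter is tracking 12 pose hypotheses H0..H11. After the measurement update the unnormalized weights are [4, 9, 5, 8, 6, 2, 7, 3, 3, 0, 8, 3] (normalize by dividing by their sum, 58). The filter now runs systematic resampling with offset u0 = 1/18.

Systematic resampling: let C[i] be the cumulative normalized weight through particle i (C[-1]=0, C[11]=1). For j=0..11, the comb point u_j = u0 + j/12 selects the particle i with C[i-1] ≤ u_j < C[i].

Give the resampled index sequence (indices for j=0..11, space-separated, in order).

C = [2/29, 13/58, 9/29, 13/29, 16/29, 17/29, 41/58, 22/29, 47/58, 47/58, 55/58, 1]
j=0: u_0=1/18 ∈ [0, 2/29) → index 0
j=1: u_1=5/36 ∈ [2/29, 13/58) → index 1
j=2: u_2=2/9 ∈ [2/29, 13/58) → index 1
j=3: u_3=11/36 ∈ [13/58, 9/29) → index 2
j=4: u_4=7/18 ∈ [9/29, 13/29) → index 3
j=5: u_5=17/36 ∈ [13/29, 16/29) → index 4
j=6: u_6=5/9 ∈ [16/29, 17/29) → index 5
j=7: u_7=23/36 ∈ [17/29, 41/58) → index 6
j=8: u_8=13/18 ∈ [41/58, 22/29) → index 7
j=9: u_9=29/36 ∈ [22/29, 47/58) → index 8
j=10: u_10=8/9 ∈ [47/58, 55/58) → index 10
j=11: u_11=35/36 ∈ [55/58, 1) → index 11

0 1 1 2 3 4 5 6 7 8 10 11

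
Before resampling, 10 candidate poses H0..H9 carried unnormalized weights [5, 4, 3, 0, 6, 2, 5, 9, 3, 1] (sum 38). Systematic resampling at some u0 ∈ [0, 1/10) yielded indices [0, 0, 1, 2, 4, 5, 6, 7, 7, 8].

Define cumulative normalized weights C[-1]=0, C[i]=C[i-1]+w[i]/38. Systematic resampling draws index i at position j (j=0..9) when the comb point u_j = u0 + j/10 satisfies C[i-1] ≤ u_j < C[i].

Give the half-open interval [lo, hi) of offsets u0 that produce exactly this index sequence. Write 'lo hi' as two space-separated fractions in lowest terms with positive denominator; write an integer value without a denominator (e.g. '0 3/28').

0 3/190

C = [5/38, 9/38, 6/19, 6/19, 9/19, 10/19, 25/38, 17/19, 37/38, 1]
j=0 picked index 0: u0 ∈ [0, 5/38)
j=1 picked index 0: u0 ∈ [-1/10, 3/95)
j=2 picked index 1: u0 ∈ [-13/190, 7/190)
j=3 picked index 2: u0 ∈ [-6/95, 3/190)
j=4 picked index 4: u0 ∈ [-8/95, 7/95)
j=5 picked index 5: u0 ∈ [-1/38, 1/38)
j=6 picked index 6: u0 ∈ [-7/95, 11/190)
j=7 picked index 7: u0 ∈ [-4/95, 37/190)
j=8 picked index 7: u0 ∈ [-27/190, 9/95)
j=9 picked index 8: u0 ∈ [-1/190, 7/95)
intersection: [0, 3/190)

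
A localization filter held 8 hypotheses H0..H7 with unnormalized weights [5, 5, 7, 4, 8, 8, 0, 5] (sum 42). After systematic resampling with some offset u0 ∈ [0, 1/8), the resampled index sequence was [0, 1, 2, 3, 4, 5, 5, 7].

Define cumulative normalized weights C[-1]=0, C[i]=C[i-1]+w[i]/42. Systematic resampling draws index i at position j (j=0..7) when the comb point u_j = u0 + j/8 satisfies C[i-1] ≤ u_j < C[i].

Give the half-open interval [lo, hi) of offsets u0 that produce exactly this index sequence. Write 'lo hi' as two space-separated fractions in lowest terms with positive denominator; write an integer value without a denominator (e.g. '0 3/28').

C = [5/42, 5/21, 17/42, 1/2, 29/42, 37/42, 37/42, 1]
j=0 picked index 0: u0 ∈ [0, 5/42)
j=1 picked index 1: u0 ∈ [-1/168, 19/168)
j=2 picked index 2: u0 ∈ [-1/84, 13/84)
j=3 picked index 3: u0 ∈ [5/168, 1/8)
j=4 picked index 4: u0 ∈ [0, 4/21)
j=5 picked index 5: u0 ∈ [11/168, 43/168)
j=6 picked index 5: u0 ∈ [-5/84, 11/84)
j=7 picked index 7: u0 ∈ [1/168, 1/8)
intersection: [11/168, 19/168)

11/168 19/168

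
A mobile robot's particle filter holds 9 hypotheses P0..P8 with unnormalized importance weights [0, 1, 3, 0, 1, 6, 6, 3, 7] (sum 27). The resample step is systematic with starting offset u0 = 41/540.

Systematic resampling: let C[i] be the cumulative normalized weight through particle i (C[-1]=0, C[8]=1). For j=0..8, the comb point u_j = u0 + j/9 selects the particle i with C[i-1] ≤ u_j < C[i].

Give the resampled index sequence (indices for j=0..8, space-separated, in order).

2 5 5 6 6 7 8 8 8

C = [0, 1/27, 4/27, 4/27, 5/27, 11/27, 17/27, 20/27, 1]
j=0: u_0=41/540 ∈ [1/27, 4/27) → index 2
j=1: u_1=101/540 ∈ [5/27, 11/27) → index 5
j=2: u_2=161/540 ∈ [5/27, 11/27) → index 5
j=3: u_3=221/540 ∈ [11/27, 17/27) → index 6
j=4: u_4=281/540 ∈ [11/27, 17/27) → index 6
j=5: u_5=341/540 ∈ [17/27, 20/27) → index 7
j=6: u_6=401/540 ∈ [20/27, 1) → index 8
j=7: u_7=461/540 ∈ [20/27, 1) → index 8
j=8: u_8=521/540 ∈ [20/27, 1) → index 8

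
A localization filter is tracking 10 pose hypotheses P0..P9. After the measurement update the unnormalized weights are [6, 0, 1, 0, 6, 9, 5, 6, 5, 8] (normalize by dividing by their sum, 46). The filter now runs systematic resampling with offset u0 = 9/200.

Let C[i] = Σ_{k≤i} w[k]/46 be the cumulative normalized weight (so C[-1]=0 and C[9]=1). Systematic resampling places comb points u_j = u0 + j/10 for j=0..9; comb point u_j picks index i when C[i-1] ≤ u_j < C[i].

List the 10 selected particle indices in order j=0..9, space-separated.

C = [3/23, 3/23, 7/46, 7/46, 13/46, 11/23, 27/46, 33/46, 19/23, 1]
j=0: u_0=9/200 ∈ [0, 3/23) → index 0
j=1: u_1=29/200 ∈ [3/23, 7/46) → index 2
j=2: u_2=49/200 ∈ [7/46, 13/46) → index 4
j=3: u_3=69/200 ∈ [13/46, 11/23) → index 5
j=4: u_4=89/200 ∈ [13/46, 11/23) → index 5
j=5: u_5=109/200 ∈ [11/23, 27/46) → index 6
j=6: u_6=129/200 ∈ [27/46, 33/46) → index 7
j=7: u_7=149/200 ∈ [33/46, 19/23) → index 8
j=8: u_8=169/200 ∈ [19/23, 1) → index 9
j=9: u_9=189/200 ∈ [19/23, 1) → index 9

0 2 4 5 5 6 7 8 9 9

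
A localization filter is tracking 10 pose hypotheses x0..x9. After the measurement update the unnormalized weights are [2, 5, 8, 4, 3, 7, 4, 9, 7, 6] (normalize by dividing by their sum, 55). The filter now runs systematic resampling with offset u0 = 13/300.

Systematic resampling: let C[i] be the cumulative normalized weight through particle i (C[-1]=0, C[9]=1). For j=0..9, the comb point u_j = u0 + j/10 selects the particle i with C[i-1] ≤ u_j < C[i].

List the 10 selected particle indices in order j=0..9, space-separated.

1 2 2 3 5 6 7 7 8 9

C = [2/55, 7/55, 3/11, 19/55, 2/5, 29/55, 3/5, 42/55, 49/55, 1]
j=0: u_0=13/300 ∈ [2/55, 7/55) → index 1
j=1: u_1=43/300 ∈ [7/55, 3/11) → index 2
j=2: u_2=73/300 ∈ [7/55, 3/11) → index 2
j=3: u_3=103/300 ∈ [3/11, 19/55) → index 3
j=4: u_4=133/300 ∈ [2/5, 29/55) → index 5
j=5: u_5=163/300 ∈ [29/55, 3/5) → index 6
j=6: u_6=193/300 ∈ [3/5, 42/55) → index 7
j=7: u_7=223/300 ∈ [3/5, 42/55) → index 7
j=8: u_8=253/300 ∈ [42/55, 49/55) → index 8
j=9: u_9=283/300 ∈ [49/55, 1) → index 9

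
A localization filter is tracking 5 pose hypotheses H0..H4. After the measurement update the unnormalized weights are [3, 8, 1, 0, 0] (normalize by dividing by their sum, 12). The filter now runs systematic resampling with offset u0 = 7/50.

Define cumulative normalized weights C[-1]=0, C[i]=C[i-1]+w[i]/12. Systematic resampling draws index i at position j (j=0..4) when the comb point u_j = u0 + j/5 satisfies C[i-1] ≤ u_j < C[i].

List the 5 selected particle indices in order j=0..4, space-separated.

0 1 1 1 2

C = [1/4, 11/12, 1, 1, 1]
j=0: u_0=7/50 ∈ [0, 1/4) → index 0
j=1: u_1=17/50 ∈ [1/4, 11/12) → index 1
j=2: u_2=27/50 ∈ [1/4, 11/12) → index 1
j=3: u_3=37/50 ∈ [1/4, 11/12) → index 1
j=4: u_4=47/50 ∈ [11/12, 1) → index 2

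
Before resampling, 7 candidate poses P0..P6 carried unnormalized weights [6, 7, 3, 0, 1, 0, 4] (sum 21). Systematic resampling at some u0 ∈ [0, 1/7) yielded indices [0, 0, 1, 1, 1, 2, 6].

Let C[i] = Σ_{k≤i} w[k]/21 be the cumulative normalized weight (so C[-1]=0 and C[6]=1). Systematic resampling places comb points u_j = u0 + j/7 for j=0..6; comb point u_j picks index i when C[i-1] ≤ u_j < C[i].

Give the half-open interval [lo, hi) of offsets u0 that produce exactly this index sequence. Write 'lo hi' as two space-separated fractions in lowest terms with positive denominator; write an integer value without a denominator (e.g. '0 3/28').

0 1/21

C = [2/7, 13/21, 16/21, 16/21, 17/21, 17/21, 1]
j=0 picked index 0: u0 ∈ [0, 2/7)
j=1 picked index 0: u0 ∈ [-1/7, 1/7)
j=2 picked index 1: u0 ∈ [0, 1/3)
j=3 picked index 1: u0 ∈ [-1/7, 4/21)
j=4 picked index 1: u0 ∈ [-2/7, 1/21)
j=5 picked index 2: u0 ∈ [-2/21, 1/21)
j=6 picked index 6: u0 ∈ [-1/21, 1/7)
intersection: [0, 1/21)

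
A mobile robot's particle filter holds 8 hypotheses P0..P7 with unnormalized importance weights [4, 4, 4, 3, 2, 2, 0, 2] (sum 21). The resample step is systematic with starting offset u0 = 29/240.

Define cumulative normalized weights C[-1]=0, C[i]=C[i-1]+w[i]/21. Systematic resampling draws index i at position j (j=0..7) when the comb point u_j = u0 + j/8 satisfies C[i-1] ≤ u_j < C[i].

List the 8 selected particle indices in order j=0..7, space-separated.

0 1 1 2 3 4 5 7

C = [4/21, 8/21, 4/7, 5/7, 17/21, 19/21, 19/21, 1]
j=0: u_0=29/240 ∈ [0, 4/21) → index 0
j=1: u_1=59/240 ∈ [4/21, 8/21) → index 1
j=2: u_2=89/240 ∈ [4/21, 8/21) → index 1
j=3: u_3=119/240 ∈ [8/21, 4/7) → index 2
j=4: u_4=149/240 ∈ [4/7, 5/7) → index 3
j=5: u_5=179/240 ∈ [5/7, 17/21) → index 4
j=6: u_6=209/240 ∈ [17/21, 19/21) → index 5
j=7: u_7=239/240 ∈ [19/21, 1) → index 7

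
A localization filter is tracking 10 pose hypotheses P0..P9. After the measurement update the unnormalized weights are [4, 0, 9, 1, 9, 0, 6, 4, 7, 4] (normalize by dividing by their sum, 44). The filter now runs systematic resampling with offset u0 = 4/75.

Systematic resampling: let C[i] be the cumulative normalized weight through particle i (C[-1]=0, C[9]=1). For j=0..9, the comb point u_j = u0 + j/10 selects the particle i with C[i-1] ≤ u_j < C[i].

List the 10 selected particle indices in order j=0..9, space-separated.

C = [1/11, 1/11, 13/44, 7/22, 23/44, 23/44, 29/44, 3/4, 10/11, 1]
j=0: u_0=4/75 ∈ [0, 1/11) → index 0
j=1: u_1=23/150 ∈ [1/11, 13/44) → index 2
j=2: u_2=19/75 ∈ [1/11, 13/44) → index 2
j=3: u_3=53/150 ∈ [7/22, 23/44) → index 4
j=4: u_4=34/75 ∈ [7/22, 23/44) → index 4
j=5: u_5=83/150 ∈ [23/44, 29/44) → index 6
j=6: u_6=49/75 ∈ [23/44, 29/44) → index 6
j=7: u_7=113/150 ∈ [3/4, 10/11) → index 8
j=8: u_8=64/75 ∈ [3/4, 10/11) → index 8
j=9: u_9=143/150 ∈ [10/11, 1) → index 9

0 2 2 4 4 6 6 8 8 9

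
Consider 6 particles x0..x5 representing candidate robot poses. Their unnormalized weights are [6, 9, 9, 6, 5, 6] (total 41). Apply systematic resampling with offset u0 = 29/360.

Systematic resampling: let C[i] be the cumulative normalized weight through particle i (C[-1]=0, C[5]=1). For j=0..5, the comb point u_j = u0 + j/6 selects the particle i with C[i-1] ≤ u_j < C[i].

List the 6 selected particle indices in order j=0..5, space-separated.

0 1 2 2 4 5

C = [6/41, 15/41, 24/41, 30/41, 35/41, 1]
j=0: u_0=29/360 ∈ [0, 6/41) → index 0
j=1: u_1=89/360 ∈ [6/41, 15/41) → index 1
j=2: u_2=149/360 ∈ [15/41, 24/41) → index 2
j=3: u_3=209/360 ∈ [15/41, 24/41) → index 2
j=4: u_4=269/360 ∈ [30/41, 35/41) → index 4
j=5: u_5=329/360 ∈ [35/41, 1) → index 5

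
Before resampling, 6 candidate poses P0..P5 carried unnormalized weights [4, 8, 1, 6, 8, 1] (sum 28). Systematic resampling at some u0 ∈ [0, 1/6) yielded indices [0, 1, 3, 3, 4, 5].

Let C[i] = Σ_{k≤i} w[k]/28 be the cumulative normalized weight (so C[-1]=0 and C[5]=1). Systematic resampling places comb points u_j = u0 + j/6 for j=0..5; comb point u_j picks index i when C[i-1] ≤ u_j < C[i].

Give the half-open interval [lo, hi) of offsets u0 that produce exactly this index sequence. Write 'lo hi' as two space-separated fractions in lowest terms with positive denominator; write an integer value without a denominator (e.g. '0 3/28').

C = [1/7, 3/7, 13/28, 19/28, 27/28, 1]
j=0 picked index 0: u0 ∈ [0, 1/7)
j=1 picked index 1: u0 ∈ [-1/42, 11/42)
j=2 picked index 3: u0 ∈ [11/84, 29/84)
j=3 picked index 3: u0 ∈ [-1/28, 5/28)
j=4 picked index 4: u0 ∈ [1/84, 25/84)
j=5 picked index 5: u0 ∈ [11/84, 1/6)
intersection: [11/84, 1/7)

11/84 1/7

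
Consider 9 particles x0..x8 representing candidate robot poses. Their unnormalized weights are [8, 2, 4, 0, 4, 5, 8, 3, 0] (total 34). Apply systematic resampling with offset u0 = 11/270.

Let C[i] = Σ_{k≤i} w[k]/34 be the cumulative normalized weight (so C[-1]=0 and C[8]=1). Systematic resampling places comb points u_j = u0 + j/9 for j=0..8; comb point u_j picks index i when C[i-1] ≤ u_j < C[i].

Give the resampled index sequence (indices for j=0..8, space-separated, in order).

C = [4/17, 5/17, 7/17, 7/17, 9/17, 23/34, 31/34, 1, 1]
j=0: u_0=11/270 ∈ [0, 4/17) → index 0
j=1: u_1=41/270 ∈ [0, 4/17) → index 0
j=2: u_2=71/270 ∈ [4/17, 5/17) → index 1
j=3: u_3=101/270 ∈ [5/17, 7/17) → index 2
j=4: u_4=131/270 ∈ [7/17, 9/17) → index 4
j=5: u_5=161/270 ∈ [9/17, 23/34) → index 5
j=6: u_6=191/270 ∈ [23/34, 31/34) → index 6
j=7: u_7=221/270 ∈ [23/34, 31/34) → index 6
j=8: u_8=251/270 ∈ [31/34, 1) → index 7

0 0 1 2 4 5 6 6 7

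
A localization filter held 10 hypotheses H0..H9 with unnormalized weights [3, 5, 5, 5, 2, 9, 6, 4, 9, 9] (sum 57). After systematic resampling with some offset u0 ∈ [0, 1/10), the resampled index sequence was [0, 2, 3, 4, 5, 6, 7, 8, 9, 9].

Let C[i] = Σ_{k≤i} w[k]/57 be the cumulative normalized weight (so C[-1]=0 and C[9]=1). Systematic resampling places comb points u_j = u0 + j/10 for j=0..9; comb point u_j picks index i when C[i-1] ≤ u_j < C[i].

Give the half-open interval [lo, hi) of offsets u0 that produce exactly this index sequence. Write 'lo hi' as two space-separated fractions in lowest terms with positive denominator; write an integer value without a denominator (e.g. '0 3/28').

4/95 29/570

C = [1/19, 8/57, 13/57, 6/19, 20/57, 29/57, 35/57, 13/19, 16/19, 1]
j=0 picked index 0: u0 ∈ [0, 1/19)
j=1 picked index 2: u0 ∈ [23/570, 73/570)
j=2 picked index 3: u0 ∈ [8/285, 11/95)
j=3 picked index 4: u0 ∈ [3/190, 29/570)
j=4 picked index 5: u0 ∈ [-14/285, 31/285)
j=5 picked index 6: u0 ∈ [1/114, 13/114)
j=6 picked index 7: u0 ∈ [4/285, 8/95)
j=7 picked index 8: u0 ∈ [-3/190, 27/190)
j=8 picked index 9: u0 ∈ [4/95, 1/5)
j=9 picked index 9: u0 ∈ [-11/190, 1/10)
intersection: [4/95, 29/570)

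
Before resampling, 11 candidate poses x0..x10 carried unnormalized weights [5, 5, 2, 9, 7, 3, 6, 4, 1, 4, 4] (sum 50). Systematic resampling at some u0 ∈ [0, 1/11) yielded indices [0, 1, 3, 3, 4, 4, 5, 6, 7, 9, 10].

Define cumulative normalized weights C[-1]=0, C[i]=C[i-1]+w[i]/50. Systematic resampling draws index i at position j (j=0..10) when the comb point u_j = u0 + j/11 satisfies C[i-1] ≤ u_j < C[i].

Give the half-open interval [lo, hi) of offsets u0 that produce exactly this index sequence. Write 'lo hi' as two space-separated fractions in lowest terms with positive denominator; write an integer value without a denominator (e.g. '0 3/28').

16/275 41/550

C = [1/10, 1/5, 6/25, 21/50, 14/25, 31/50, 37/50, 41/50, 21/25, 23/25, 1]
j=0 picked index 0: u0 ∈ [0, 1/10)
j=1 picked index 1: u0 ∈ [1/110, 6/55)
j=2 picked index 3: u0 ∈ [16/275, 131/550)
j=3 picked index 3: u0 ∈ [-9/275, 81/550)
j=4 picked index 4: u0 ∈ [31/550, 54/275)
j=5 picked index 4: u0 ∈ [-19/550, 29/275)
j=6 picked index 5: u0 ∈ [4/275, 41/550)
j=7 picked index 6: u0 ∈ [-9/550, 57/550)
j=8 picked index 7: u0 ∈ [7/550, 51/550)
j=9 picked index 9: u0 ∈ [6/275, 28/275)
j=10 picked index 10: u0 ∈ [3/275, 1/11)
intersection: [16/275, 41/550)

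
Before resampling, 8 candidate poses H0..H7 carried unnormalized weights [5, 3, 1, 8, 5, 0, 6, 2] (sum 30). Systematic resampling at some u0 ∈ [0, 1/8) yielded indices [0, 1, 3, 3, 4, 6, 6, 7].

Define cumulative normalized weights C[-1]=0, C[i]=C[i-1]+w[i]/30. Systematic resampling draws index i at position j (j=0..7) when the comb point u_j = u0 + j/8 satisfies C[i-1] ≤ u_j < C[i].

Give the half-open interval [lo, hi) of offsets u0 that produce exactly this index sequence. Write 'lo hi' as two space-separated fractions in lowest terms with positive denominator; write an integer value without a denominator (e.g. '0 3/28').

C = [1/6, 4/15, 3/10, 17/30, 11/15, 11/15, 14/15, 1]
j=0 picked index 0: u0 ∈ [0, 1/6)
j=1 picked index 1: u0 ∈ [1/24, 17/120)
j=2 picked index 3: u0 ∈ [1/20, 19/60)
j=3 picked index 3: u0 ∈ [-3/40, 23/120)
j=4 picked index 4: u0 ∈ [1/15, 7/30)
j=5 picked index 6: u0 ∈ [13/120, 37/120)
j=6 picked index 6: u0 ∈ [-1/60, 11/60)
j=7 picked index 7: u0 ∈ [7/120, 1/8)
intersection: [13/120, 1/8)

13/120 1/8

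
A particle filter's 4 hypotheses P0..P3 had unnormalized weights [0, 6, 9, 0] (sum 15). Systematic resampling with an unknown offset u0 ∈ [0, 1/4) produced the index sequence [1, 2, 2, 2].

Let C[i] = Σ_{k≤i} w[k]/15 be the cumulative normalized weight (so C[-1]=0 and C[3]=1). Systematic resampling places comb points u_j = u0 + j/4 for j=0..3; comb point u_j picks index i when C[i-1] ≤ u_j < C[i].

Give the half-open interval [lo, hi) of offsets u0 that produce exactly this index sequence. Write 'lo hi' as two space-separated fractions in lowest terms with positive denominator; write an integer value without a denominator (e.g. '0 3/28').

3/20 1/4

C = [0, 2/5, 1, 1]
j=0 picked index 1: u0 ∈ [0, 2/5)
j=1 picked index 2: u0 ∈ [3/20, 3/4)
j=2 picked index 2: u0 ∈ [-1/10, 1/2)
j=3 picked index 2: u0 ∈ [-7/20, 1/4)
intersection: [3/20, 1/4)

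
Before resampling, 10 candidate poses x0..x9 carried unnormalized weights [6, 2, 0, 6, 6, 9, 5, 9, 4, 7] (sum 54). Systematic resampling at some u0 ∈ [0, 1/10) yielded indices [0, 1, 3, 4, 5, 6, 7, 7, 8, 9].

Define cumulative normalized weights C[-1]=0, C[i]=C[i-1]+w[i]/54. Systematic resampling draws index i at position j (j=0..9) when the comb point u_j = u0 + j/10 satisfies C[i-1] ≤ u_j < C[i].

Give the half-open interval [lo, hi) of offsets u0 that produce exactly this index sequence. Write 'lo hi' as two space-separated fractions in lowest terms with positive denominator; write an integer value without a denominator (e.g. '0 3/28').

1/27 13/270

C = [1/9, 4/27, 4/27, 7/27, 10/27, 29/54, 17/27, 43/54, 47/54, 1]
j=0 picked index 0: u0 ∈ [0, 1/9)
j=1 picked index 1: u0 ∈ [1/90, 13/270)
j=2 picked index 3: u0 ∈ [-7/135, 8/135)
j=3 picked index 4: u0 ∈ [-11/270, 19/270)
j=4 picked index 5: u0 ∈ [-4/135, 37/270)
j=5 picked index 6: u0 ∈ [1/27, 7/54)
j=6 picked index 7: u0 ∈ [4/135, 53/270)
j=7 picked index 7: u0 ∈ [-19/270, 13/135)
j=8 picked index 8: u0 ∈ [-1/270, 19/270)
j=9 picked index 9: u0 ∈ [-4/135, 1/10)
intersection: [1/27, 13/270)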